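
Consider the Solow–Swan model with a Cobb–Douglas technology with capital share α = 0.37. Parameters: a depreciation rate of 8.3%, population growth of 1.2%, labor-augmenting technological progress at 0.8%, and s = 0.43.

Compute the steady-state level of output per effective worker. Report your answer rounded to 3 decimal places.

y* = 2.315

In steady state, investment equals break-even investment: s·k^α = (n + g + δ)·k.
Rearranging, k^(1−α) = s / (n + g + δ).
k^0.63 = 0.43 / (0.012 + 0.008 + 0.083) = 0.43 / 0.103 = 4.1748
k* = 4.1748^(1/0.63) ≈ 9.6635
y* = (k*)^α = 9.6635^0.37 ≈ 2.3147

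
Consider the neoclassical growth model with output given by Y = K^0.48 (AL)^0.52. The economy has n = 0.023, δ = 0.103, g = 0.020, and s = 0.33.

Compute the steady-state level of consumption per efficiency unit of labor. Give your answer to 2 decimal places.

In steady state, investment equals break-even investment: s·k^α = (n + g + δ)·k.
Dividing both sides by k: k^(1−α) = s / (n + g + δ).
k^0.52 = 0.33 / (0.023 + 0.020 + 0.103) = 0.33 / 0.146 = 2.2603
k* = 2.2603^(1/0.52) ≈ 4.7983
y* = (k*)^α = 4.7983^0.48 ≈ 2.1229
c* = (1 − s)·y* = (1 − 0.33) × 2.1229 ≈ 1.4223

c* ≈ 1.42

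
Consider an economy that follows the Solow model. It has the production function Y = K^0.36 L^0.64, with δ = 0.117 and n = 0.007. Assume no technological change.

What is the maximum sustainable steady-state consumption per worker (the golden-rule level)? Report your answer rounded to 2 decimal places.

c_gold ≈ 1.17

At the golden rule, f'(k) = n + δ, so α·k^(α−1) = n + δ and k_gold = (α/(n + δ))^(1/(1−α)).
k_gold = (0.36/0.124)^(1/0.64) = 2.9032^1.5625 ≈ 5.2874
c_gold = f(k_gold) − (n + δ)·k_gold = 1.8212 − 0.124×5.2874 ≈ 1.1656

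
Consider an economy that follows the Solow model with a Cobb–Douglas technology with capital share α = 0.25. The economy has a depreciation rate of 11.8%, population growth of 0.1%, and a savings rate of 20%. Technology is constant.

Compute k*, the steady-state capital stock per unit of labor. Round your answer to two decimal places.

k* = 2.00

Steady state requires s·f(k) = (n + δ)·k, i.e. s·k^α = (n + δ)·k.
Rearranging, k^(1−α) = s / (n + δ).
k^0.75 = 0.20 / (0.001 + 0.118) = 0.20 / 0.119 = 1.6807
k* = 1.6807^(1/0.75) ≈ 1.9983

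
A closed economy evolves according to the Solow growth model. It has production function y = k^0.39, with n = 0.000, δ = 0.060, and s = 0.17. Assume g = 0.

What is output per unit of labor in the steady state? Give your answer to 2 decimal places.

y* = 1.95

Steady state requires s·f(k) = (n + δ)·k, i.e. s·k^α = (n + δ)·k.
Dividing both sides by k: k^(1−α) = s / (n + δ).
k^0.61 = 0.17 / (0.000 + 0.060) = 0.17 / 0.060 = 2.8333
k* = 2.8333^(1/0.61) ≈ 5.5140
y* = (k*)^α = 5.5140^0.39 ≈ 1.9461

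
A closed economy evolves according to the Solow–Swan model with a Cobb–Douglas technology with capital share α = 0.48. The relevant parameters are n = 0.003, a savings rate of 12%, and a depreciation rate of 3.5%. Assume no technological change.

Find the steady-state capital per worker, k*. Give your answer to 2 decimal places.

In steady state, investment equals break-even investment: s·k^α = (n + δ)·k.
Dividing both sides by k: k^(1−α) = s / (n + δ).
k^0.52 = 0.12 / (0.003 + 0.035) = 0.12 / 0.038 = 3.1579
k* = 3.1579^(1/0.52) ≈ 9.1281

k* ≈ 9.13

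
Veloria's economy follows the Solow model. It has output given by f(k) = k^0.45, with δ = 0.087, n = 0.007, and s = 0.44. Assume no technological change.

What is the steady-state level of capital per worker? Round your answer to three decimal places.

k* = 16.549

In steady state, investment equals break-even investment: s·k^α = (n + δ)·k.
Dividing both sides by k: k^(1−α) = s / (n + δ).
k^0.55 = 0.44 / (0.007 + 0.087) = 0.44 / 0.094 = 4.6809
k* = 4.6809^(1/0.55) ≈ 16.5493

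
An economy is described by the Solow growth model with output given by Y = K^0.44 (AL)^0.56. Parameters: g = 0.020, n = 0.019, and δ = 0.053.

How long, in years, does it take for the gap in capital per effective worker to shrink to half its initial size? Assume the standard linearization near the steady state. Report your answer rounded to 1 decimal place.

t_½ ≈ 13.5 years

Near the steady state the convergence rate is λ = (1 − α)(n + g + δ).
λ = (1 − 0.44) × 0.092 = 0.56 × 0.092 = 0.05152
Half-life = ln 2 / λ = 0.6931 / 0.05152 ≈ 13.45 years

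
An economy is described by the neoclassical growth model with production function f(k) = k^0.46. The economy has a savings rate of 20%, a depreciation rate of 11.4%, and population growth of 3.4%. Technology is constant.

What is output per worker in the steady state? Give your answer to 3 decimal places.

In steady state, investment equals break-even investment: s·k^α = (n + δ)·k.
Dividing both sides by k: k^(1−α) = s / (n + δ).
k^0.54 = 0.20 / (0.034 + 0.114) = 0.20 / 0.148 = 1.3514
k* = 1.3514^(1/0.54) ≈ 1.7466
y* = (k*)^α = 1.7466^0.46 ≈ 1.2924

y* ≈ 1.292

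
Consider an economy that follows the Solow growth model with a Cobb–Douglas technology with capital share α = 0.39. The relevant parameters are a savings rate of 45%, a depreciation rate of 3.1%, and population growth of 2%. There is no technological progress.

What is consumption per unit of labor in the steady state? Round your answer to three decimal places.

At the steady state, Δk = 0, so s·k^α = (n + δ)·k.
Dividing both sides by k: k^(1−α) = s / (n + δ).
k^0.61 = 0.45 / (0.020 + 0.031) = 0.45 / 0.051 = 8.8235
k* = 8.8235^(1/0.61) ≈ 35.5002
y* = (k*)^α = 35.5002^0.39 ≈ 4.0234
c* = (1 − s)·y* = (1 − 0.45) × 4.0234 ≈ 2.2129

c* = 2.213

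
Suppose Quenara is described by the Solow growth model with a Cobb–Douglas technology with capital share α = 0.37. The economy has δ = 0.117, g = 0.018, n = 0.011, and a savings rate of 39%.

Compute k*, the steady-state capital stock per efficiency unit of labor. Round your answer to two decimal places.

Steady state requires s·f(k) = (n + g + δ)·k, i.e. s·k^α = (n + g + δ)·k.
Rearranging, k^(1−α) = s / (n + g + δ).
k^0.63 = 0.39 / (0.011 + 0.018 + 0.117) = 0.39 / 0.146 = 2.6712
k* = 2.6712^(1/0.63) ≈ 4.7568

k* = 4.76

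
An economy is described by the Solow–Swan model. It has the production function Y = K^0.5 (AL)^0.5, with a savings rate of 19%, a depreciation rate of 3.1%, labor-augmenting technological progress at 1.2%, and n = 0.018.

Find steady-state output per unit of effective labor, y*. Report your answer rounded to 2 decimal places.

y* = 3.11

Steady state requires s·f(k) = (n + g + δ)·k, i.e. s·k^α = (n + g + δ)·k.
Rearranging, k^(1−α) = s / (n + g + δ).
k^0.5 = 0.19 / (0.018 + 0.012 + 0.031) = 0.19 / 0.061 = 3.1148
k* = 3.1148^(1/0.5) ≈ 9.7020
y* = (k*)^α = 9.7020^0.5 ≈ 3.1148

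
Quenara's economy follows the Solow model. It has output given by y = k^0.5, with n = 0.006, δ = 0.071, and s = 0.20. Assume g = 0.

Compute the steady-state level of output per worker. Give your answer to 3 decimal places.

Steady state requires s·f(k) = (n + δ)·k, i.e. s·k^α = (n + δ)·k.
Dividing both sides by k: k^(1−α) = s / (n + δ).
k^0.5 = 0.20 / (0.006 + 0.071) = 0.20 / 0.077 = 2.5974
k* = 2.5974^(1/0.5) ≈ 6.7465
y* = (k*)^α = 6.7465^0.5 ≈ 2.5974

y* ≈ 2.597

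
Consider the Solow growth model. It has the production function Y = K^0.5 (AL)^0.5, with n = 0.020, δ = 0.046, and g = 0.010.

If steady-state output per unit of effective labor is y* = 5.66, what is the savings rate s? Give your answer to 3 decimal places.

Steady state requires s·f(k) = (n + g + δ)·k, i.e. s·k^α = (n + g + δ)·k.
Since y* = [s/(n + g + δ)]^(α/(1−α)), we have s/(n + g + δ) = (y*)^((1−α)/α) = 5.66^1 = 5.6600.
Therefore s = 5.6600 × (n + g + δ) = 5.6600 × 0.076 = 0.4302.

s ≈ 0.430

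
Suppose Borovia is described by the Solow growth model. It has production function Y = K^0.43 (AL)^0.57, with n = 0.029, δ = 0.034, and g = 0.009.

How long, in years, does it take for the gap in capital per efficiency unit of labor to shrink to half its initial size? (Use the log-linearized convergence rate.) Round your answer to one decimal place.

Near the steady state the convergence rate is λ = (1 − α)(n + g + δ).
λ = (1 − 0.43) × 0.072 = 0.57 × 0.072 = 0.04104
Half-life = ln 2 / λ = 0.6931 / 0.04104 ≈ 16.89 years

about 16.9 years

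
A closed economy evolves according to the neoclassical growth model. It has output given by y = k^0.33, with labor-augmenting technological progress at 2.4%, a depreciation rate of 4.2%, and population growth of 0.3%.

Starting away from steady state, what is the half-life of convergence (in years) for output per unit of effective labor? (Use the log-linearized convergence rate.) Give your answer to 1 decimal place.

half-life ≈ 15.0 years

Near the steady state the convergence rate is λ = (1 − α)(n + g + δ).
λ = (1 − 0.33) × 0.069 = 0.67 × 0.069 = 0.04623
Half-life = ln 2 / λ = 0.6931 / 0.04623 ≈ 14.99 years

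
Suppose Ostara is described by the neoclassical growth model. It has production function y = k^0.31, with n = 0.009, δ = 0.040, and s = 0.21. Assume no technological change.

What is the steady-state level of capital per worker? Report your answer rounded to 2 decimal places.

At the steady state, Δk = 0, so s·k^α = (n + δ)·k.
Dividing both sides by k: k^(1−α) = s / (n + δ).
k^0.69 = 0.21 / (0.009 + 0.040) = 0.21 / 0.049 = 4.2857
k* = 4.2857^(1/0.69) ≈ 8.2409

k* ≈ 8.24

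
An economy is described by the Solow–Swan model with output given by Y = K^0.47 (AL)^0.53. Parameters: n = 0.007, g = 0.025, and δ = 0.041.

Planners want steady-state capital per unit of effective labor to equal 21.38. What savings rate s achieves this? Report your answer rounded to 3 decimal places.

Steady state requires s·f(k) = (n + g + δ)·k, i.e. s·k^α = (n + g + δ)·k.
So s / (n + g + δ) = (k*)^(1−α) = 21.38^0.53 = 5.0688.
Therefore s = 5.0688 × (n + g + δ) = 5.0688 × 0.073 = 0.3700.

s ≈ 0.370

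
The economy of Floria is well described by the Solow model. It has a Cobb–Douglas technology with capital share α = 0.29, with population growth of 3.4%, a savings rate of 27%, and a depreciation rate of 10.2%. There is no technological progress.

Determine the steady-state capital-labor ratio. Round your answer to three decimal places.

In steady state, investment equals break-even investment: s·k^α = (n + δ)·k.
Rearranging, k^(1−α) = s / (n + δ).
k^0.71 = 0.27 / (0.034 + 0.102) = 0.27 / 0.136 = 1.9853
k* = 1.9853^(1/0.71) ≈ 2.6271

k* ≈ 2.627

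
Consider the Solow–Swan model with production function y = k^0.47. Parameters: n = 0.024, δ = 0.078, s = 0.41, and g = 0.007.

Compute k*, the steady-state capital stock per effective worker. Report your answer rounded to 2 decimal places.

At the steady state, Δk = 0, so s·k^α = (n + g + δ)·k.
Rearranging, k^(1−α) = s / (n + g + δ).
k^0.53 = 0.41 / (0.024 + 0.007 + 0.078) = 0.41 / 0.109 = 3.7615
k* = 3.7615^(1/0.53) ≈ 12.1783

k* ≈ 12.18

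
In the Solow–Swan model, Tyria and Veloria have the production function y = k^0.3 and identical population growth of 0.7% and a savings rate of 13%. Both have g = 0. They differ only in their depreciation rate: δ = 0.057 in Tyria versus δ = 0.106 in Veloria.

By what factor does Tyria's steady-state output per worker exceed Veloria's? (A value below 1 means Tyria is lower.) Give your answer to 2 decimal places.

Steady-state y* = [s/(n + δ)]^(α/(1−α)), so the ratio is [ (s_T/(n + δ)_T) / (s_V/(n + δ)_V) ]^0.4286.
s_T/(n + δ)_T = 0.13/0.064 = 2.0313; s_V/(n + δ)_V = 0.13/0.113 = 1.1504.
Ratio = (2.0313/1.1504)^0.4286 = 1.7657^0.4286 ≈ 1.2759

ratio ≈ 1.28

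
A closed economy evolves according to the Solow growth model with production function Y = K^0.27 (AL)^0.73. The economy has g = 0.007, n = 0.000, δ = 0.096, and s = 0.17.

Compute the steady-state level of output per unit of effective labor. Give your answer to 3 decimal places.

y* = 1.204

In steady state, investment equals break-even investment: s·k^α = (n + g + δ)·k.
Rearranging, k^(1−α) = s / (n + g + δ).
k^0.73 = 0.17 / (0.000 + 0.007 + 0.096) = 0.17 / 0.103 = 1.6505
k* = 1.6505^(1/0.73) ≈ 1.9866
y* = (k*)^α = 1.9866^0.27 ≈ 1.2036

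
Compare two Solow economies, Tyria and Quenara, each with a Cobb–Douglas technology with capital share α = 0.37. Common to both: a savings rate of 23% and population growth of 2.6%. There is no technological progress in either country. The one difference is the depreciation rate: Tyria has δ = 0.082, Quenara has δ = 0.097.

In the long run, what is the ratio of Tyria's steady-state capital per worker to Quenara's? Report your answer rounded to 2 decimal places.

Steady-state k* = [s/(n + δ)]^(1/(1−α)), so the ratio is [ (s_T/(n + δ)_T) / (s_Q/(n + δ)_Q) ]^1.5873.
s_T/(n + δ)_T = 0.23/0.108 = 2.1296; s_Q/(n + δ)_Q = 0.23/0.123 = 1.8699.
Ratio = (2.1296/1.8699)^1.5873 = 1.1389^1.5873 ≈ 1.2293

k*_T / k*_Q ≈ 1.23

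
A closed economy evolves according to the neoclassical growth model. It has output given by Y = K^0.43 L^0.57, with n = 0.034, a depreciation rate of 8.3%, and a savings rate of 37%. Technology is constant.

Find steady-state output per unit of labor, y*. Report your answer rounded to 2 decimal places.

y* ≈ 2.38

At the steady state, Δk = 0, so s·k^α = (n + δ)·k.
Rearranging, k^(1−α) = s / (n + δ).
k^0.57 = 0.37 / (0.034 + 0.083) = 0.37 / 0.117 = 3.1624
k* = 3.1624^(1/0.57) ≈ 7.5374
y* = (k*)^α = 7.5374^0.43 ≈ 2.3834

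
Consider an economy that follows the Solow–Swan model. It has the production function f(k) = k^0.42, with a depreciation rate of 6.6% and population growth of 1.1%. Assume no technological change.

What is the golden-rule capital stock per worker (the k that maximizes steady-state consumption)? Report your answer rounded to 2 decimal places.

k_gold ≈ 18.63

The golden rule sets f'(k) = n + δ, i.e. α·k^(α−1) = n + δ.
So k^(1−α) = α / (n + δ) = 0.42 / 0.077 = 5.4545.
k_gold = 5.4545^(1/0.58) ≈ 18.6323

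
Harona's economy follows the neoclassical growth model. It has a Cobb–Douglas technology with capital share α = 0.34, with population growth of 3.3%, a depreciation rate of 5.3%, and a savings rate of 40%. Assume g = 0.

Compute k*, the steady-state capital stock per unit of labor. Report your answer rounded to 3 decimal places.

Steady state requires s·f(k) = (n + δ)·k, i.e. s·k^α = (n + δ)·k.
Rearranging, k^(1−α) = s / (n + δ).
k^0.66 = 0.40 / (0.033 + 0.053) = 0.40 / 0.086 = 4.6512
k* = 4.6512^(1/0.66) ≈ 10.2674

k* ≈ 10.267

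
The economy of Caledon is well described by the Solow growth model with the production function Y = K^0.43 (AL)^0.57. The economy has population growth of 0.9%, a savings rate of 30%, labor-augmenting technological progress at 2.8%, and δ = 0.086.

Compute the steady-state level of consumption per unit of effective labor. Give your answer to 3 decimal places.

At the steady state, Δk = 0, so s·k^α = (n + g + δ)·k.
Rearranging, k^(1−α) = s / (n + g + δ).
k^0.57 = 0.30 / (0.009 + 0.028 + 0.086) = 0.30 / 0.123 = 2.4390
k* = 2.4390^(1/0.57) ≈ 4.7788
y* = (k*)^α = 4.7788^0.43 ≈ 1.9593
c* = (1 − s)·y* = (1 − 0.30) × 1.9593 ≈ 1.3715

c* ≈ 1.372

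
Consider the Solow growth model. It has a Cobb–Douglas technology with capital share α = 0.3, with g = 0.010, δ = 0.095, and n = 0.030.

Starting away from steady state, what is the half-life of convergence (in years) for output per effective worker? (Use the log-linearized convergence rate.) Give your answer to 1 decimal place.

Near the steady state the convergence rate is λ = (1 − α)(n + g + δ).
λ = (1 − 0.3) × 0.135 = 0.7 × 0.135 = 0.0945
Half-life = ln 2 / λ = 0.6931 / 0.0945 ≈ 7.33 years

about 7.3 years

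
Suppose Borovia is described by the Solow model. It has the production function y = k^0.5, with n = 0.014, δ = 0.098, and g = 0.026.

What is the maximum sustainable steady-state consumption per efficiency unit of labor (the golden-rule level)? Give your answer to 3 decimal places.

c_gold ≈ 1.812

At the golden rule, f'(k) = n + g + δ, so α·k^(α−1) = n + g + δ and k_gold = (α/(n + g + δ))^(1/(1−α)).
k_gold = (0.5/0.138)^(1/0.5) = 3.6232^2 ≈ 13.1276
c_gold = f(k_gold) − (n + g + δ)·k_gold = 3.6232 − 0.138×13.1276 ≈ 1.8116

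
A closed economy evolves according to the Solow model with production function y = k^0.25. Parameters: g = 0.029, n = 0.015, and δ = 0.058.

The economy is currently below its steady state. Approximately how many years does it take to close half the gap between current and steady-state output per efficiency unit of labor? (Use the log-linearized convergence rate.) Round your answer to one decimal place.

Near the steady state the convergence rate is λ = (1 − α)(n + g + δ).
λ = (1 − 0.25) × 0.102 = 0.75 × 0.102 = 0.0765
Half-life = ln 2 / λ = 0.6931 / 0.0765 ≈ 9.06 years

half-life ≈ 9.1 years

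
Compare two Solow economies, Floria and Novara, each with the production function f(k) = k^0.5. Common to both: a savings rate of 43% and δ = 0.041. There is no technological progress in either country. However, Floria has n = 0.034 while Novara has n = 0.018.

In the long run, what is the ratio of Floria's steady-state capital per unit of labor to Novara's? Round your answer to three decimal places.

Steady-state k* = [s/(n + δ)]^(1/(1−α)), so the ratio is [ (s_F/(n + δ)_F) / (s_N/(n + δ)_N) ]^2.
s_F/(n + δ)_F = 0.43/0.075 = 5.7333; s_N/(n + δ)_N = 0.43/0.059 = 7.2881.
Ratio = (5.7333/7.2881)^2 = 0.7867^2 ≈ 0.6189

k*_F / k*_N ≈ 0.619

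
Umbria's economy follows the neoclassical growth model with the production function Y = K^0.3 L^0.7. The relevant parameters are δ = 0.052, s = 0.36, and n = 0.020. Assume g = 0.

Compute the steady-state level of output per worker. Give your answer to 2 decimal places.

y* ≈ 1.99

At the steady state, Δk = 0, so s·k^α = (n + δ)·k.
Dividing both sides by k: k^(1−α) = s / (n + δ).
k^0.7 = 0.36 / (0.020 + 0.052) = 0.36 / 0.072 = 5.0000
k* = 5.0000^(1/0.7) ≈ 9.9662
y* = (k*)^α = 9.9662^0.3 ≈ 1.9932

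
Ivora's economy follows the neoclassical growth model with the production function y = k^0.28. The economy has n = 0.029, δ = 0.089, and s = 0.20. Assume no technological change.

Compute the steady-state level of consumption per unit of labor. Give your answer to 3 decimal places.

c* ≈ 0.982

Steady state requires s·f(k) = (n + δ)·k, i.e. s·k^α = (n + δ)·k.
Rearranging, k^(1−α) = s / (n + δ).
k^0.72 = 0.20 / (0.029 + 0.089) = 0.20 / 0.118 = 1.6949
k* = 1.6949^(1/0.72) ≈ 2.0809
y* = (k*)^α = 2.0809^0.28 ≈ 1.2278
c* = (1 − s)·y* = (1 − 0.20) × 1.2278 ≈ 0.9822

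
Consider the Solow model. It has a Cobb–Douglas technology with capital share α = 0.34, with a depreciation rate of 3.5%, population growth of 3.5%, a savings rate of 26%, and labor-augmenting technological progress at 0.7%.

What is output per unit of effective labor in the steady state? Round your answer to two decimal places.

At the steady state, Δk = 0, so s·k^α = (n + g + δ)·k.
Rearranging, k^(1−α) = s / (n + g + δ).
k^0.66 = 0.26 / (0.035 + 0.007 + 0.035) = 0.26 / 0.077 = 3.3766
k* = 3.3766^(1/0.66) ≈ 6.3201
y* = (k*)^α = 6.3201^0.34 ≈ 1.8717

y* ≈ 1.87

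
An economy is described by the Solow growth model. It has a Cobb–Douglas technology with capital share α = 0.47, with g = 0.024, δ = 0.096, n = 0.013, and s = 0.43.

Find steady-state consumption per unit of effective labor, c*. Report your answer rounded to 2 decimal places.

c* ≈ 1.61

At the steady state, Δk = 0, so s·k^α = (n + g + δ)·k.
Dividing both sides by k: k^(1−α) = s / (n + g + δ).
k^0.53 = 0.43 / (0.013 + 0.024 + 0.096) = 0.43 / 0.133 = 3.2331
k* = 3.2331^(1/0.53) ≈ 9.1526
y* = (k*)^α = 9.1526^0.47 ≈ 2.8309
c* = (1 − s)·y* = (1 − 0.43) × 2.8309 ≈ 1.6136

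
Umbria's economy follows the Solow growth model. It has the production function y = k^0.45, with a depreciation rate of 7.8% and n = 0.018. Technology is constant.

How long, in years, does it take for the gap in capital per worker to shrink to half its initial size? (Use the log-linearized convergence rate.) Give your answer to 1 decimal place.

t_½ ≈ 13.1 years

Near the steady state the convergence rate is λ = (1 − α)(n + δ).
λ = (1 − 0.45) × 0.096 = 0.55 × 0.096 = 0.0528
Half-life = ln 2 / λ = 0.6931 / 0.0528 ≈ 13.13 years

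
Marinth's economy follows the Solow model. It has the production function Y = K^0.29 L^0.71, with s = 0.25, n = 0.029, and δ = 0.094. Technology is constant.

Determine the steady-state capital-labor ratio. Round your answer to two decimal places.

At the steady state, Δk = 0, so s·k^α = (n + δ)·k.
Rearranging, k^(1−α) = s / (n + δ).
k^0.71 = 0.25 / (0.029 + 0.094) = 0.25 / 0.123 = 2.0325
k* = 2.0325^(1/0.71) ≈ 2.7155

k* ≈ 2.72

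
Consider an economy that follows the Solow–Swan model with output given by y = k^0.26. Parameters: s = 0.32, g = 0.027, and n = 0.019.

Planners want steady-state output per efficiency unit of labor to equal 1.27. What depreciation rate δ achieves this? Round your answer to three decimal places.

At the steady state, Δk = 0, so s·k^α = (n + g + δ)·k.
Since y* = [s/(n + g + δ)]^(α/(1−α)), we have s/(n + g + δ) = (y*)^((1−α)/α) = 1.27^2.8462 = 1.9745.
Therefore n + g + δ = s / 1.9745 = 0.32 / 1.9745 = 0.1621, so δ = 0.1621 − 0.046 = 0.1161.

δ ≈ 0.116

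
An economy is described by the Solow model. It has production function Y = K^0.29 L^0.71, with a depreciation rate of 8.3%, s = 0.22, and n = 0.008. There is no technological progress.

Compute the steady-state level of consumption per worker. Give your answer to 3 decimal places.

c* = 1.119

In steady state, investment equals break-even investment: s·k^α = (n + δ)·k.
Rearranging, k^(1−α) = s / (n + δ).
k^0.71 = 0.22 / (0.008 + 0.083) = 0.22 / 0.091 = 2.4176
k* = 2.4176^(1/0.71) ≈ 3.4672
y* = (k*)^α = 3.4672^0.29 ≈ 1.4341
c* = (1 − s)·y* = (1 − 0.22) × 1.4341 ≈ 1.1186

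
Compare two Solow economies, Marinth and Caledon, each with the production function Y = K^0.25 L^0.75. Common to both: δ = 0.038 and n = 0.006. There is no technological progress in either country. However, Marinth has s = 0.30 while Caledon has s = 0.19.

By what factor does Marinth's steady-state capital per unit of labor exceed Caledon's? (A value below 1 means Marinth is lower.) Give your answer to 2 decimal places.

Steady-state k* = [s/(n + δ)]^(1/(1−α)), so the ratio is [ (s_M/(n + δ)_M) / (s_C/(n + δ)_C) ]^1.3333.
s_M/(n + δ)_M = 0.30/0.044 = 6.8182; s_C/(n + δ)_C = 0.19/0.044 = 4.3182.
Ratio = (6.8182/4.3182)^1.3333 = 1.5789^1.3333 ≈ 1.8385

k*_M / k*_C ≈ 1.84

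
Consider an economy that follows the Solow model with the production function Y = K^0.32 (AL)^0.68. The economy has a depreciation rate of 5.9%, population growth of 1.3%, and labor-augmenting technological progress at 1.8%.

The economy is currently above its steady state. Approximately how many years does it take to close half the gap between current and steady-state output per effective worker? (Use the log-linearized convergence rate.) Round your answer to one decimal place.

Near the steady state the convergence rate is λ = (1 − α)(n + g + δ).
λ = (1 − 0.32) × 0.090 = 0.68 × 0.090 = 0.0612
Half-life = ln 2 / λ = 0.6931 / 0.0612 ≈ 11.33 years

t_½ ≈ 11.3 years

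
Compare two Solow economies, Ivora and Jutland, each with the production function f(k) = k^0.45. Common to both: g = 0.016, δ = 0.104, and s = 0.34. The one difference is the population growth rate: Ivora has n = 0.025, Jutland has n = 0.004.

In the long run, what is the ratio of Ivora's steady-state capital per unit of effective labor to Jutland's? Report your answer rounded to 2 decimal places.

Steady-state k* = [s/(n + g + δ)]^(1/(1−α)), so the ratio is [ (s_I/(n + g + δ)_I) / (s_J/(n + g + δ)_J) ]^1.8182.
s_I/(n + g + δ)_I = 0.34/0.145 = 2.3448; s_J/(n + g + δ)_J = 0.34/0.124 = 2.7419.
Ratio = (2.3448/2.7419)^1.8182 = 0.8552^1.8182 ≈ 0.7525

ratio ≈ 0.75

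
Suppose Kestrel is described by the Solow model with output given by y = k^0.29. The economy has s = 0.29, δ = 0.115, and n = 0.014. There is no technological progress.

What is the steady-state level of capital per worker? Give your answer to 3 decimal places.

Steady state requires s·f(k) = (n + δ)·k, i.e. s·k^α = (n + δ)·k.
Rearranging, k^(1−α) = s / (n + δ).
k^0.71 = 0.29 / (0.014 + 0.115) = 0.29 / 0.129 = 2.2481
k* = 2.2481^(1/0.71) ≈ 3.1298

k* ≈ 3.130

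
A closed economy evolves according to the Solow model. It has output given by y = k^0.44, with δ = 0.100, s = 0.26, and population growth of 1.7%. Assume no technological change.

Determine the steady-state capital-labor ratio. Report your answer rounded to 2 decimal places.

Steady state requires s·f(k) = (n + δ)·k, i.e. s·k^α = (n + δ)·k.
Rearranging, k^(1−α) = s / (n + δ).
k^0.56 = 0.26 / (0.017 + 0.100) = 0.26 / 0.117 = 2.2222
k* = 2.2222^(1/0.56) ≈ 4.1616

k* ≈ 4.16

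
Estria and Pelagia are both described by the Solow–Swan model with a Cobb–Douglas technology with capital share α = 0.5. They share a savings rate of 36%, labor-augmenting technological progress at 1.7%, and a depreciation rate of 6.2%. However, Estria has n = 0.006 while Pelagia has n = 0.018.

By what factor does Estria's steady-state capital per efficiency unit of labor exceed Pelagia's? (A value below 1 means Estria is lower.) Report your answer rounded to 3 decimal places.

k*_E / k*_P ≈ 1.302

Steady-state k* = [s/(n + g + δ)]^(1/(1−α)), so the ratio is [ (s_E/(n + g + δ)_E) / (s_P/(n + g + δ)_P) ]^2.
s_E/(n + g + δ)_E = 0.36/0.085 = 4.2353; s_P/(n + g + δ)_P = 0.36/0.097 = 3.7113.
Ratio = (4.2353/3.7113)^2 = 1.1412^2 ≈ 1.3023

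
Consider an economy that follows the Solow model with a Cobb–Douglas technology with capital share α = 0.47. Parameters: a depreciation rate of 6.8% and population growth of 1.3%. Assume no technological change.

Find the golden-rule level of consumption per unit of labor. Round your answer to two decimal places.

c_gold ≈ 2.52

At the golden rule, f'(k) = n + δ, so α·k^(α−1) = n + δ and k_gold = (α/(n + δ))^(1/(1−α)).
k_gold = (0.47/0.081)^(1/0.53) = 5.8025^1.8868 ≈ 27.5924
c_gold = f(k_gold) − (n + δ)·k_gold = 4.7552 − 0.081×27.5924 ≈ 2.5202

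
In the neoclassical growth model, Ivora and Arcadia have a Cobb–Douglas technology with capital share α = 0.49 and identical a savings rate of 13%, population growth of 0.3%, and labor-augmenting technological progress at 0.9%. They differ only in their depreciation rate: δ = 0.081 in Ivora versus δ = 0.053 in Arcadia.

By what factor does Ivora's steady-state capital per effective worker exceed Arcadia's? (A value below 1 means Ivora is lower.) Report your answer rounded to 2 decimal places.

Steady-state k* = [s/(n + g + δ)]^(1/(1−α)), so the ratio is [ (s_I/(n + g + δ)_I) / (s_A/(n + g + δ)_A) ]^1.9608.
s_I/(n + g + δ)_I = 0.13/0.093 = 1.3978; s_A/(n + g + δ)_A = 0.13/0.065 = 2.0000.
Ratio = (1.3978/2.0000)^1.9608 = 0.6989^1.9608 ≈ 0.4954

ratio ≈ 0.50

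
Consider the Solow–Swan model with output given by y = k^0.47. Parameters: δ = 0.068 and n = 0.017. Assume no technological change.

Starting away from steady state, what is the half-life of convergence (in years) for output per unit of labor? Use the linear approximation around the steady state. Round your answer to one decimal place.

t_½ ≈ 15.4 years

Near the steady state the convergence rate is λ = (1 − α)(n + δ).
λ = (1 − 0.47) × 0.085 = 0.53 × 0.085 = 0.04505
Half-life = ln 2 / λ = 0.6931 / 0.04505 ≈ 15.39 years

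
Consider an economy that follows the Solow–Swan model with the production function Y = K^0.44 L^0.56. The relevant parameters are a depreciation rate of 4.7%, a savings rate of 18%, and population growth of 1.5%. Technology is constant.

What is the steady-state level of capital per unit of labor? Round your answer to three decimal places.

Steady state requires s·f(k) = (n + δ)·k, i.e. s·k^α = (n + δ)·k.
Rearranging, k^(1−α) = s / (n + δ).
k^0.56 = 0.18 / (0.015 + 0.047) = 0.18 / 0.062 = 2.9032
k* = 2.9032^(1/0.56) ≈ 6.7076

k* = 6.708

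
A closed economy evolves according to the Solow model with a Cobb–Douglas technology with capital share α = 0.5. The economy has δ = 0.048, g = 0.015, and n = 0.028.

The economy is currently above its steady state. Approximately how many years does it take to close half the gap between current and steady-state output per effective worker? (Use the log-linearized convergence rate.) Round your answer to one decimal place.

about 15.2 years

Near the steady state the convergence rate is λ = (1 − α)(n + g + δ).
λ = (1 − 0.5) × 0.091 = 0.5 × 0.091 = 0.0455
Half-life = ln 2 / λ = 0.6931 / 0.0455 ≈ 15.23 years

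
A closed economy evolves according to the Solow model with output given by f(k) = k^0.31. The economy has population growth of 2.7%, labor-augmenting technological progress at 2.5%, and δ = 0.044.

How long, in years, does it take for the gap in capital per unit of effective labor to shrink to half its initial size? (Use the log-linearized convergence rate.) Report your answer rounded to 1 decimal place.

half-life ≈ 10.5 years

Near the steady state the convergence rate is λ = (1 − α)(n + g + δ).
λ = (1 − 0.31) × 0.096 = 0.69 × 0.096 = 0.06624
Half-life = ln 2 / λ = 0.6931 / 0.06624 ≈ 10.46 years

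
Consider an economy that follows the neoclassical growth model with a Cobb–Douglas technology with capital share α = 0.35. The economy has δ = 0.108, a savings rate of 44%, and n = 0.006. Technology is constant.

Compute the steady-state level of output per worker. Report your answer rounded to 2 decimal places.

Steady state requires s·f(k) = (n + δ)·k, i.e. s·k^α = (n + δ)·k.
Rearranging, k^(1−α) = s / (n + δ).
k^0.65 = 0.44 / (0.006 + 0.108) = 0.44 / 0.114 = 3.8596
k* = 3.8596^(1/0.65) ≈ 7.9868
y* = (k*)^α = 7.9868^0.35 ≈ 2.0693

y* = 2.07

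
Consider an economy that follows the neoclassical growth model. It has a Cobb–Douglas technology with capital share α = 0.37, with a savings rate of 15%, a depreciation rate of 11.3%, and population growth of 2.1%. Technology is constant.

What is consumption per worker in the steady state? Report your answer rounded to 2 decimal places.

c* ≈ 0.91

Steady state requires s·f(k) = (n + δ)·k, i.e. s·k^α = (n + δ)·k.
Dividing both sides by k: k^(1−α) = s / (n + δ).
k^0.63 = 0.15 / (0.021 + 0.113) = 0.15 / 0.134 = 1.1194
k* = 1.1194^(1/0.63) ≈ 1.1961
y* = (k*)^α = 1.1961^0.37 ≈ 1.0685
c* = (1 − s)·y* = (1 − 0.15) × 1.0685 ≈ 0.9082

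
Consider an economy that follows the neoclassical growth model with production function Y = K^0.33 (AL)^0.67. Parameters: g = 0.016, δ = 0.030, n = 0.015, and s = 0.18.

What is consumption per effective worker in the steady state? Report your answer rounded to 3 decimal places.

At the steady state, Δk = 0, so s·k^α = (n + g + δ)·k.
Dividing both sides by k: k^(1−α) = s / (n + g + δ).
k^0.67 = 0.18 / (0.015 + 0.016 + 0.030) = 0.18 / 0.061 = 2.9508
k* = 2.9508^(1/0.67) ≈ 5.0281
y* = (k*)^α = 5.0281^0.33 ≈ 1.7040
c* = (1 − s)·y* = (1 − 0.18) × 1.7040 ≈ 1.3973

c* ≈ 1.397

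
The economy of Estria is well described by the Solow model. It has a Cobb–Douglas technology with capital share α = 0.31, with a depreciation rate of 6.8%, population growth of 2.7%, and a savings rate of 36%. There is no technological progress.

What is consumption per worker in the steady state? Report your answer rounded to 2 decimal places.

At the steady state, Δk = 0, so s·k^α = (n + δ)·k.
Rearranging, k^(1−α) = s / (n + δ).
k^0.69 = 0.36 / (0.027 + 0.068) = 0.36 / 0.095 = 3.7895
k* = 3.7895^(1/0.69) ≈ 6.8948
y* = (k*)^α = 6.8948^0.31 ≈ 1.8195
c* = (1 − s)·y* = (1 − 0.36) × 1.8195 ≈ 1.1645

c* ≈ 1.16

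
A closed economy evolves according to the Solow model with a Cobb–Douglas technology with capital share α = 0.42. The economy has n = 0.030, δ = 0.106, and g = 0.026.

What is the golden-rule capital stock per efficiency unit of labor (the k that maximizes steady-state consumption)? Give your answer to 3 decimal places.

The golden rule sets f'(k) = n + g + δ, i.e. α·k^(α−1) = n + g + δ.
So k^(1−α) = α / (n + g + δ) = 0.42 / 0.162 = 2.5926.
k_gold = 2.5926^(1/0.58) ≈ 5.1682

k_gold ≈ 5.168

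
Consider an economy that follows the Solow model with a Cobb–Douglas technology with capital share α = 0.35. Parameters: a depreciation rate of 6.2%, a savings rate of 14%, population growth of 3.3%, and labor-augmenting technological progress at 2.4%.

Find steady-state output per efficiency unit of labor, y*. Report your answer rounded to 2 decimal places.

y* = 1.09

Steady state requires s·f(k) = (n + g + δ)·k, i.e. s·k^α = (n + g + δ)·k.
Rearranging, k^(1−α) = s / (n + g + δ).
k^0.65 = 0.14 / (0.033 + 0.024 + 0.062) = 0.14 / 0.119 = 1.1765
k* = 1.1765^(1/0.65) ≈ 1.2841
y* = (k*)^α = 1.2841^0.35 ≈ 1.0915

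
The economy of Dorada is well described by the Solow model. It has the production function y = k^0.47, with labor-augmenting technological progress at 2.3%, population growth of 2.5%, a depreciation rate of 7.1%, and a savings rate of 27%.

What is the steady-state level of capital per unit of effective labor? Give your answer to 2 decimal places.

At the steady state, Δk = 0, so s·k^α = (n + g + δ)·k.
Rearranging, k^(1−α) = s / (n + g + δ).
k^0.53 = 0.27 / (0.025 + 0.023 + 0.071) = 0.27 / 0.119 = 2.2689
k* = 2.2689^(1/0.53) ≈ 4.6919

k* = 4.69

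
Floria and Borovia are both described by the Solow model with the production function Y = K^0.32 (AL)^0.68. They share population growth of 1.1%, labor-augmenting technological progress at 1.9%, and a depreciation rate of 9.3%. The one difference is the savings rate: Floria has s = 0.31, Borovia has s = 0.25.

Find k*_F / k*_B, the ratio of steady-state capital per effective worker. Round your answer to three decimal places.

ratio ≈ 1.372

Steady-state k* = [s/(n + g + δ)]^(1/(1−α)), so the ratio is [ (s_F/(n + g + δ)_F) / (s_B/(n + g + δ)_B) ]^1.4706.
s_F/(n + g + δ)_F = 0.31/0.123 = 2.5203; s_B/(n + g + δ)_B = 0.25/0.123 = 2.0325.
Ratio = (2.5203/2.0325)^1.4706 = 1.2400^1.4706 ≈ 1.3721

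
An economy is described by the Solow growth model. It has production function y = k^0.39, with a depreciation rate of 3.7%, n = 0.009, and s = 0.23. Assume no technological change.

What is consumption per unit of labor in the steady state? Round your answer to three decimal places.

Steady state requires s·f(k) = (n + δ)·k, i.e. s·k^α = (n + δ)·k.
Rearranging, k^(1−α) = s / (n + δ).
k^0.61 = 0.23 / (0.009 + 0.037) = 0.23 / 0.046 = 5.0000
k* = 5.0000^(1/0.61) ≈ 13.9911
y* = (k*)^α = 13.9911^0.39 ≈ 2.7982
c* = (1 − s)·y* = (1 − 0.23) × 2.7982 ≈ 2.1546

c* ≈ 2.155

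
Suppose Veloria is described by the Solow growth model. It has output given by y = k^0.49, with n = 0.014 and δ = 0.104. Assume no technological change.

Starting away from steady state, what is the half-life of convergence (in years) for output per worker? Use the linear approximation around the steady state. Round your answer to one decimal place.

about 11.5 years

Near the steady state the convergence rate is λ = (1 − α)(n + δ).
λ = (1 − 0.49) × 0.118 = 0.51 × 0.118 = 0.06018
Half-life = ln 2 / λ = 0.6931 / 0.06018 ≈ 11.52 years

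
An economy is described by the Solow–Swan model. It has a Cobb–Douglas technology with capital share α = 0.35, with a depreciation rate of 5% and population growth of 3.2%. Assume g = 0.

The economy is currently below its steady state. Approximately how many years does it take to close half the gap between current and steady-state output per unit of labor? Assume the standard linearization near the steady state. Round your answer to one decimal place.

Near the steady state the convergence rate is λ = (1 − α)(n + δ).
λ = (1 − 0.35) × 0.082 = 0.65 × 0.082 = 0.0533
Half-life = ln 2 / λ = 0.6931 / 0.0533 ≈ 13.00 years

half-life ≈ 13.0 years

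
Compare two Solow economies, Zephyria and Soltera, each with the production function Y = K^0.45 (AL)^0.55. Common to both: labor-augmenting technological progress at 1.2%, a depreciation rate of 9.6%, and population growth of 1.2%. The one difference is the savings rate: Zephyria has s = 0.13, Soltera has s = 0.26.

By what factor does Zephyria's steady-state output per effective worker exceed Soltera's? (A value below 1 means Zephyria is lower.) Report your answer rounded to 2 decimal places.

ratio ≈ 0.57

Steady-state y* = [s/(n + g + δ)]^(α/(1−α)), so the ratio is [ (s_Z/(n + g + δ)_Z) / (s_S/(n + g + δ)_S) ]^0.8182.
s_Z/(n + g + δ)_Z = 0.13/0.120 = 1.0833; s_S/(n + g + δ)_S = 0.26/0.120 = 2.1667.
Ratio = (1.0833/2.1667)^0.8182 = 0.5000^0.8182 ≈ 0.5671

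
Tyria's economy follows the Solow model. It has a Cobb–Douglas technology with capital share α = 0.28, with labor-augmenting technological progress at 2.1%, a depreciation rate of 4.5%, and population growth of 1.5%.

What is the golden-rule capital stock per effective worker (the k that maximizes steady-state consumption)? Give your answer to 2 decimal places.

The golden rule sets f'(k) = n + g + δ, i.e. α·k^(α−1) = n + g + δ.
So k^(1−α) = α / (n + g + δ) = 0.28 / 0.081 = 3.4568.
k_gold = 3.4568^(1/0.72) ≈ 5.5996

k_gold ≈ 5.60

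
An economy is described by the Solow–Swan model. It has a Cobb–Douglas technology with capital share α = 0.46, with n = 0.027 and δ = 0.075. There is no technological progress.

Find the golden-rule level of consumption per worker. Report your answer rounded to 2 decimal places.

At the golden rule, f'(k) = n + δ, so α·k^(α−1) = n + δ and k_gold = (α/(n + δ))^(1/(1−α)).
k_gold = (0.46/0.102)^(1/0.54) = 4.5098^1.8519 ≈ 16.2717
c_gold = f(k_gold) − (n + δ)·k_gold = 3.6079 − 0.102×16.2717 ≈ 1.9482

c_gold ≈ 1.95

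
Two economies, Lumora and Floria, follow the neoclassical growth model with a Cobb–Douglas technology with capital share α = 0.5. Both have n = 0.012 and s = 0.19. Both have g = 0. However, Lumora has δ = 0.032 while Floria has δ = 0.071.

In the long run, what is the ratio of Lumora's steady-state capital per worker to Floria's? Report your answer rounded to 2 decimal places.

Steady-state k* = [s/(n + δ)]^(1/(1−α)), so the ratio is [ (s_L/(n + δ)_L) / (s_F/(n + δ)_F) ]^2.
s_L/(n + δ)_L = 0.19/0.044 = 4.3182; s_F/(n + δ)_F = 0.19/0.083 = 2.2892.
Ratio = (4.3182/2.2892)^2 = 1.8863^2 ≈ 3.5581

ratio ≈ 3.56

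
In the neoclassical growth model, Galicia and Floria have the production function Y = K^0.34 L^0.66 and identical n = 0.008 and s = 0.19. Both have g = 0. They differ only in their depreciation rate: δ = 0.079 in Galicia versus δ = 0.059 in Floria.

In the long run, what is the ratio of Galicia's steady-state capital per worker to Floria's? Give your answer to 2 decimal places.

k*_G / k*_F ≈ 0.67

Steady-state k* = [s/(n + δ)]^(1/(1−α)), so the ratio is [ (s_G/(n + δ)_G) / (s_F/(n + δ)_F) ]^1.5152.
s_G/(n + δ)_G = 0.19/0.087 = 2.1839; s_F/(n + δ)_F = 0.19/0.067 = 2.8358.
Ratio = (2.1839/2.8358)^1.5152 = 0.7701^1.5152 ≈ 0.6731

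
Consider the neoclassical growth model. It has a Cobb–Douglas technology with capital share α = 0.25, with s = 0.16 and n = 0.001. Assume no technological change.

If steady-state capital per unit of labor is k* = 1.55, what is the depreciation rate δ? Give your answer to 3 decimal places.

At the steady state, Δk = 0, so s·k^α = (n + δ)·k.
So s / (n + δ) = (k*)^(1−α) = 1.55^0.75 = 1.3891.
Therefore n + δ = s / 1.3891 = 0.16 / 1.3891 = 0.1152, so δ = 0.1152 − 0.001 = 0.1142.

δ ≈ 0.114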